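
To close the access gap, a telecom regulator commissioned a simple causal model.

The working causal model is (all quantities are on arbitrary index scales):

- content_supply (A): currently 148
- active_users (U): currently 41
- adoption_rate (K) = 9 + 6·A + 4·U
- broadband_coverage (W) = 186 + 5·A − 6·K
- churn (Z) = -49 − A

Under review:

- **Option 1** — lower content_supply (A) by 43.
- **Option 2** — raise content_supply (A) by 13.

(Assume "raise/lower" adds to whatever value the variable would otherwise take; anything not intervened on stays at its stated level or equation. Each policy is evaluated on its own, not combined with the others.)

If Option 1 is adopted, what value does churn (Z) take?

-154

Option 1 (A − 43):
  A = 148 − 43 = 105
  Z = -49 − 105 = -154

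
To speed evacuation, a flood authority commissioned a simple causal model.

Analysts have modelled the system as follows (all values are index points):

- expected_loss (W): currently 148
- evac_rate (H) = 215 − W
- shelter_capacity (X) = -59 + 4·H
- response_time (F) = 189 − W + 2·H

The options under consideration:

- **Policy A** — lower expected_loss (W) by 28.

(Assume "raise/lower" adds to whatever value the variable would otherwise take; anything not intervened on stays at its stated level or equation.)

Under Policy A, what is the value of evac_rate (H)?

Policy A (W − 28):
  W = 148 − 28 = 120
  H = 215 − 120 = 95

95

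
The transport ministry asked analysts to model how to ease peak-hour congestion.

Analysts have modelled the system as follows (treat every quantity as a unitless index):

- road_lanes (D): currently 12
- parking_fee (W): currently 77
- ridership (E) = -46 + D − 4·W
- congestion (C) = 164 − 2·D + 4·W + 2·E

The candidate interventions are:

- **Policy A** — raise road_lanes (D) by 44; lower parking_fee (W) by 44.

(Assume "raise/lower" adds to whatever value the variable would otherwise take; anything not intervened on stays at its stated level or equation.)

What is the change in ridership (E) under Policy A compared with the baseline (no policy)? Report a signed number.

220

Baseline:
  D = 12
  W = 77
  E = -46 + 12 − 4·77 = -342
Policy A (D + 44, W − 44):
  D = 12 + 44 = 56
  W = 77 − 44 = 33
  E = -46 + 56 − 4·33 = -122
Change in E: -122 − (-342) = 220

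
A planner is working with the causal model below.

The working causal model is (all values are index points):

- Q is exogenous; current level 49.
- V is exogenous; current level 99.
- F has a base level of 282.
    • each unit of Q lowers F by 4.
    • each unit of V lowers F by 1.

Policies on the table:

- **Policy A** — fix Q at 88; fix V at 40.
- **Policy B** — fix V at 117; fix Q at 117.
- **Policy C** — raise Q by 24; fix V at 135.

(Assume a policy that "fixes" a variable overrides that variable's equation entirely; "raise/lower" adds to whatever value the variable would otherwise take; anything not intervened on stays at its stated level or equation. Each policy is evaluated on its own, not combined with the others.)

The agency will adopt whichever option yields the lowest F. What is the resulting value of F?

Policy A (Q := 88, V := 40):
  Q = 88
  V = 40
  F = 282 − 4·88 − 40 = -110
Policy B (V := 117, Q := 117):
  Q = 117
  V = 117
  F = 282 − 4·117 − 117 = -303
Policy C (Q + 24, V := 135):
  Q = 49 + 24 = 73
  V = 135
  F = 282 − 4·73 − 135 = -145
Comparing — Policy A: F=-110, Policy B: F=-303, Policy C: F=-145. Lowest is -303 (Policy B).

-303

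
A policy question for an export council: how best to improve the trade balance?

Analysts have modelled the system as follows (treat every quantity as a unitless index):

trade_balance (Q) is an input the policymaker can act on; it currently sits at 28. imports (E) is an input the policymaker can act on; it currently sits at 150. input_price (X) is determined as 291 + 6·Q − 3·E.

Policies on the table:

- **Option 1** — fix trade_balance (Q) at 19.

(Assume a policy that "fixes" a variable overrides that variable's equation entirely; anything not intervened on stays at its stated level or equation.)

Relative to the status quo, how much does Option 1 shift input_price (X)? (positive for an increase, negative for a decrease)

Baseline:
  Q = 28
  E = 150
  X = 291 + 6·28 − 3·150 = 9
Option 1 (Q := 19):
  Q = 19
  E = 150
  X = 291 + 6·19 − 3·150 = -45
Change in X: -45 − 9 = -54

-54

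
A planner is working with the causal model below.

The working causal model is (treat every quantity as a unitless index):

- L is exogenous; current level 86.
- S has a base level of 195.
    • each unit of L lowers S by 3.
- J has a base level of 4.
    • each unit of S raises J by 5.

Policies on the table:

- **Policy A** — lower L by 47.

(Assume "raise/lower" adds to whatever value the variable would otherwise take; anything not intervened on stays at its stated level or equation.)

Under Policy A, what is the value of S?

78

Policy A (L − 47):
  L = 86 − 47 = 39
  S = 195 − 3·39 = 78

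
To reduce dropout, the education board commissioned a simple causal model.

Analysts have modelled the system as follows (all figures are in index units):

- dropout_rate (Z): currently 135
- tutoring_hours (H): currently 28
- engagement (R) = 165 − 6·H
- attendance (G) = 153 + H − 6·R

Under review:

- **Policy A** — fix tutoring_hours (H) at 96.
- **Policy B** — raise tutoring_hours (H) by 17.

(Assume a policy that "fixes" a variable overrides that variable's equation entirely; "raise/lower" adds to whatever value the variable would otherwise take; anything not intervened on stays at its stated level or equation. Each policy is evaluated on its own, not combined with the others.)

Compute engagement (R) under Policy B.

-105

Policy B (H + 17):
  H = 28 + 17 = 45
  R = 165 − 6·45 = -105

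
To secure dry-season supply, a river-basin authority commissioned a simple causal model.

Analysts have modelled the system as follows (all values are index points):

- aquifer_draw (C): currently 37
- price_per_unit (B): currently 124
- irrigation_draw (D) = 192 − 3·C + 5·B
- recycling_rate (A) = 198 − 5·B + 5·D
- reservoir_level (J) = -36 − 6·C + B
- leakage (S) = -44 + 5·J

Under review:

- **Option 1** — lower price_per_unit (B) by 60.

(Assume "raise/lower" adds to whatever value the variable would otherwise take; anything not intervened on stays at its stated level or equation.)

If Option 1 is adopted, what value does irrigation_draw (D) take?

401

Option 1 (B − 60):
  C = 37
  B = 124 − 60 = 64
  D = 192 − 3·37 + 5·64 = 401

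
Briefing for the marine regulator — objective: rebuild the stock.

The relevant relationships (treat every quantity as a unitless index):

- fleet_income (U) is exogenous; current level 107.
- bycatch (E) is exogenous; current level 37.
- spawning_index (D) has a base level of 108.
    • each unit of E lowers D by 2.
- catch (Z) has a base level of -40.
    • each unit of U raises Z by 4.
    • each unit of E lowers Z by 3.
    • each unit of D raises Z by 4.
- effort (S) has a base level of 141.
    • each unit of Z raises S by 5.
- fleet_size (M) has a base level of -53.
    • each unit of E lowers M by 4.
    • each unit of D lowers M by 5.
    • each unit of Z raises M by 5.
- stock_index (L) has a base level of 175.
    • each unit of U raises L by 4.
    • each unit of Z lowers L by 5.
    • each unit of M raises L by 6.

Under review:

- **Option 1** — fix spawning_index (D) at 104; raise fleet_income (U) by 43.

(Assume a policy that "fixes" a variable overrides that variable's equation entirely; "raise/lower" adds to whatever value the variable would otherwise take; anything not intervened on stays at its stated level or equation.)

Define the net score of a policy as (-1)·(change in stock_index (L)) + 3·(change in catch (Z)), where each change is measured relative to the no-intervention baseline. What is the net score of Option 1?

-8016

Baseline:
  U = 107
  E = 37
  D = 108 − 2·37 = 34
  Z = -40 + 4·107 − 3·37 + 4·34 = 413
  M = -53 − 4·37 − 5·34 + 5·413 = 1694
  L = 175 + 4·107 − 5·413 + 6·1694 = 8702
Option 1 (D := 104, U + 43):
  U = 107 + 43 = 150
  E = 37
  D = 104
  Z = -40 + 4·150 − 3·37 + 4·104 = 865
  M = -53 − 4·37 − 5·104 + 5·865 = 3604
  L = 175 + 4·150 − 5·865 + 6·3604 = 18074
ΔL = 18074 − 8702 = 9372; ΔZ = 865 − 413 = 452
Score = (-1)·9372 + 3·452 = -8016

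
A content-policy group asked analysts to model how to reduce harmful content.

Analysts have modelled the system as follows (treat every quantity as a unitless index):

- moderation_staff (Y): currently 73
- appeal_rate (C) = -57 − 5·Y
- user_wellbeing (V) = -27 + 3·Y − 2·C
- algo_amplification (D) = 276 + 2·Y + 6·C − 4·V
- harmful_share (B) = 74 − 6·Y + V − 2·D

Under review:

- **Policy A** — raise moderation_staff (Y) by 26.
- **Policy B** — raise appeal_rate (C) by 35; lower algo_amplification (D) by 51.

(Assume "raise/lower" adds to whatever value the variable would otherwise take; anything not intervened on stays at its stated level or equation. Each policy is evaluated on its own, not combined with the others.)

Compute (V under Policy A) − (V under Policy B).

Policy A (Y + 26):
  Y = 73 + 26 = 99
  C = -57 − 5·99 = -552
  V = -27 + 3·99 − 2·(-552) = 1374
Policy B (C + 35, D − 51):
  Y = 73
  C = -57 − 5·73 (+35 from intervention) = -387
  V = -27 + 3·73 − 2·(-387) = 966
V: 1374 − 966 = 408

408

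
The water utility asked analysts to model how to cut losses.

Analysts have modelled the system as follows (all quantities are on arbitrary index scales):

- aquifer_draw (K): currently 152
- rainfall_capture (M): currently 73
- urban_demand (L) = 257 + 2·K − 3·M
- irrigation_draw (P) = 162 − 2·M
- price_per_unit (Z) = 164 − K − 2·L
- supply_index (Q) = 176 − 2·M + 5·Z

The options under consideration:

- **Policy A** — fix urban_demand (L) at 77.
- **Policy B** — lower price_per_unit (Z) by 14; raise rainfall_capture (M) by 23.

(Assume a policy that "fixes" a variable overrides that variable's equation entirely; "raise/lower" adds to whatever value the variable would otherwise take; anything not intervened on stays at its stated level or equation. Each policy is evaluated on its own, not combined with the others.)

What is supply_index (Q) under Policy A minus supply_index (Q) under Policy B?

2076

Policy A (L := 77):
  K = 152
  M = 73
  L = 77
  Z = 164 − 152 − 2·77 = -142
  Q = 176 − 2·73 + 5·(-142) = -680
Policy B (Z − 14, M + 23):
  K = 152
  M = 73 + 23 = 96
  L = 257 + 2·152 − 3·96 = 273
  Z = 164 − 152 − 2·273 (−14 from intervention) = -548
  Q = 176 − 2·96 + 5·(-548) = -2756
Q: -680 − (-2756) = 2076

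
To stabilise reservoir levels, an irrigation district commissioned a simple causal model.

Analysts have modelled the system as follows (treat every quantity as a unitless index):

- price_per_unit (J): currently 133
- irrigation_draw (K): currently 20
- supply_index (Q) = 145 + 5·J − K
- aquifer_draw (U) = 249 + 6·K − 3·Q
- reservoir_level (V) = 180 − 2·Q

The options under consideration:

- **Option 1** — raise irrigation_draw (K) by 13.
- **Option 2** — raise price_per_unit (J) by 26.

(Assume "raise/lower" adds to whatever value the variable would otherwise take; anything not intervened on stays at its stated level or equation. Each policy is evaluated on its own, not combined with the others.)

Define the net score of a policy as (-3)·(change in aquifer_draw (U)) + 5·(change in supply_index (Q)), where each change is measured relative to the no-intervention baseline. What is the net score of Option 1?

Baseline:
  J = 133
  K = 20
  Q = 145 + 5·133 − 20 = 790
  U = 249 + 6·20 − 3·790 = -2001
Option 1 (K + 13):
  J = 133
  K = 20 + 13 = 33
  Q = 145 + 5·133 − 33 = 777
  U = 249 + 6·33 − 3·777 = -1884
ΔU = -1884 − (-2001) = 117; ΔQ = 777 − 790 = -13
Score = (-3)·117 + 5·(-13) = -416

-416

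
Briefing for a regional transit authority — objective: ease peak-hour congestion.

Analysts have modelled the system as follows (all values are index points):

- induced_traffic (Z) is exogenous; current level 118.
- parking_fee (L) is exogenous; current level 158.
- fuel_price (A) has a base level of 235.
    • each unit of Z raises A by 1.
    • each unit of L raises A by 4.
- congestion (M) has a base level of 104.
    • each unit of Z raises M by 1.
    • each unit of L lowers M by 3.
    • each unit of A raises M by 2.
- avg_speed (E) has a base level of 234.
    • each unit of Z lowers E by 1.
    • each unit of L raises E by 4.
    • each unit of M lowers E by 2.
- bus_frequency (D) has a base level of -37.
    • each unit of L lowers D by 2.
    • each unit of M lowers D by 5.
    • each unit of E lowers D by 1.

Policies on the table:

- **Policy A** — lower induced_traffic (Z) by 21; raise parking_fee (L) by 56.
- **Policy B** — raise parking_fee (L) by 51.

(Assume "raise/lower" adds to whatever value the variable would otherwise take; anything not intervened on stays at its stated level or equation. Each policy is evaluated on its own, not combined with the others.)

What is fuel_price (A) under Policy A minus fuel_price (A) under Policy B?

-1

Policy A (Z − 21, L + 56):
  Z = 118 − 21 = 97
  L = 158 + 56 = 214
  A = 235 + 97 + 4·214 = 1188
Policy B (L + 51):
  Z = 118
  L = 158 + 51 = 209
  A = 235 + 118 + 4·209 = 1189
A: 1188 − 1189 = -1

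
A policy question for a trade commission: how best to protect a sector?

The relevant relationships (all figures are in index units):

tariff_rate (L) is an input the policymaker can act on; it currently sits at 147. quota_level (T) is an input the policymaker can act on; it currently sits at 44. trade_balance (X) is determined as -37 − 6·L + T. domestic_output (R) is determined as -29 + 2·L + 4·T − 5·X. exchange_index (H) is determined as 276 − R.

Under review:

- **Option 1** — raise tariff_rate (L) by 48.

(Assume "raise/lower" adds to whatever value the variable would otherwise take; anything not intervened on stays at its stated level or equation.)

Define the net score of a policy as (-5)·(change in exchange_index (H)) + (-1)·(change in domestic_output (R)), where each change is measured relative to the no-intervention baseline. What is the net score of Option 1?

6144

Baseline:
  L = 147
  T = 44
  X = -37 − 6·147 + 44 = -875
  R = -29 + 2·147 + 4·44 − 5·(-875) = 4816
  H = 276 − 4816 = -4540
Option 1 (L + 48):
  L = 147 + 48 = 195
  T = 44
  X = -37 − 6·195 + 44 = -1163
  R = -29 + 2·195 + 4·44 − 5·(-1163) = 6352
  H = 276 − 6352 = -6076
ΔH = -6076 − (-4540) = -1536; ΔR = 6352 − 4816 = 1536
Score = (-5)·(-1536) + (-1)·1536 = 6144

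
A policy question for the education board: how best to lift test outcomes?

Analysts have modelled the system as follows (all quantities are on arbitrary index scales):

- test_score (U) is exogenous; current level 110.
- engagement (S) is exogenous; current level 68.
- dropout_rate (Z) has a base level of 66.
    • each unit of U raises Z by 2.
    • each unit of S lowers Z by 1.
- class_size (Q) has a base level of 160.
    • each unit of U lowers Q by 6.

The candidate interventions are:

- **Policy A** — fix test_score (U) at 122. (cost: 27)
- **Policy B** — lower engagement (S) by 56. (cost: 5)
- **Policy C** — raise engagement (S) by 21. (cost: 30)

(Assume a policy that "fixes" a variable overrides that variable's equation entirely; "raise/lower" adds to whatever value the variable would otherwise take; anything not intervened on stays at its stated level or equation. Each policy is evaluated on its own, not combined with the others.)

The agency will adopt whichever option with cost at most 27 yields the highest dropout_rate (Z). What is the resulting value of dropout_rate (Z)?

274

Policy A (U := 122):
  U = 122
  S = 68
  Z = 66 + 2·122 − 68 = 242
Policy B (S − 56):
  U = 110
  S = 68 − 56 = 12
  Z = 66 + 2·110 − 12 = 274
Comparing — Policy A: Z=242, Policy B: Z=274. Highest is 274 (Policy B).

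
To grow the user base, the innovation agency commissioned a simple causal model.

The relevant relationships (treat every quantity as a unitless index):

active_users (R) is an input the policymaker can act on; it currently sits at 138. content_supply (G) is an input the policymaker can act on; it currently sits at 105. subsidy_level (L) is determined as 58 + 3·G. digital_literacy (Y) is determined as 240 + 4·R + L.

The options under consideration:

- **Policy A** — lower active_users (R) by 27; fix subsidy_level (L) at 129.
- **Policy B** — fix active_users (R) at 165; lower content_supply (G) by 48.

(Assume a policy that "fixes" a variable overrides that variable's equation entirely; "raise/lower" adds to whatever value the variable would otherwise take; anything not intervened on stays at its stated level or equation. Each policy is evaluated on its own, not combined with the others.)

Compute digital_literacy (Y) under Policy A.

Policy A (R − 27, L := 129):
  R = 138 − 27 = 111
  G = 105
  L = 129
  Y = 240 + 4·111 + 129 = 813

813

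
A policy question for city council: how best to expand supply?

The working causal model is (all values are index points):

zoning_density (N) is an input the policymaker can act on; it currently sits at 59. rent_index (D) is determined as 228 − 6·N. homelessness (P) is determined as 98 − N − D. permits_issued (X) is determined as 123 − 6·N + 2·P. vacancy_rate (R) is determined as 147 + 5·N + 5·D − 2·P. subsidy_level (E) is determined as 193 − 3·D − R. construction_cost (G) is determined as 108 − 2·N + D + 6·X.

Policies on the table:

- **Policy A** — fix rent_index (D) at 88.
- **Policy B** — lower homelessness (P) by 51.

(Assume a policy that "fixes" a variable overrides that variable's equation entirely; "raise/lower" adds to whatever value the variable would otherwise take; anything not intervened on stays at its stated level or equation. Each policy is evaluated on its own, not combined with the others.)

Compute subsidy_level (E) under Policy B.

987

Policy B (P − 51):
  N = 59
  D = 228 − 6·59 = -126
  P = 98 − 59 − (-126) (−51 from intervention) = 114
  R = 147 + 5·59 + 5·(-126) − 2·114 = -416
  E = 193 − 3·(-126) − (-416) = 987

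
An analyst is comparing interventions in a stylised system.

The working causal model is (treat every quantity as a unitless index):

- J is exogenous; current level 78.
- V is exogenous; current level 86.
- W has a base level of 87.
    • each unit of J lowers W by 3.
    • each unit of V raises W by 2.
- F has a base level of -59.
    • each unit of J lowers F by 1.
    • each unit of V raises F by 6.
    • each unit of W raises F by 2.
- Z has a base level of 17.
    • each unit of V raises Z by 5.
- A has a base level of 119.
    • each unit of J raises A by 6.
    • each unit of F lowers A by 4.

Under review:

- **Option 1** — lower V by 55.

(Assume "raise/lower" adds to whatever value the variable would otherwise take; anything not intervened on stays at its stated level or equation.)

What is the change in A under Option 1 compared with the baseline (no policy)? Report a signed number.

2200

Baseline:
  J = 78
  V = 86
  W = 87 − 3·78 + 2·86 = 25
  F = -59 − 78 + 6·86 + 2·25 = 429
  A = 119 + 6·78 − 4·429 = -1129
Option 1 (V − 55):
  J = 78
  V = 86 − 55 = 31
  W = 87 − 3·78 + 2·31 = -85
  F = -59 − 78 + 6·31 + 2·(-85) = -121
  A = 119 + 6·78 − 4·(-121) = 1071
Change in A: 1071 − (-1129) = 2200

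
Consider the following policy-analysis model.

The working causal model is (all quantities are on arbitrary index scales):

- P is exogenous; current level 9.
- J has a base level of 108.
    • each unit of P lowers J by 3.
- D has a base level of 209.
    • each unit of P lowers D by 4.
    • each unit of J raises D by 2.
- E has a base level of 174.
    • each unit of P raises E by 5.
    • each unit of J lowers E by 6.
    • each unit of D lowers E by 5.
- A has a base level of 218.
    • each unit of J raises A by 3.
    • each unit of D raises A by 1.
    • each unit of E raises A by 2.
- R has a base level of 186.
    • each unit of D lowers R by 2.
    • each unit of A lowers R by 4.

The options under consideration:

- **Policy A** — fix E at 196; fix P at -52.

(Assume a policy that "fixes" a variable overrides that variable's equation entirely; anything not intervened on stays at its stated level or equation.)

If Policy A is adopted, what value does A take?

2347

Policy A (E := 196, P := -52):
  P = -52
  J = 108 − 3·(-52) = 264
  D = 209 − 4·(-52) + 2·264 = 945
  E = 196
  A = 218 + 3·264 + 945 + 2·196 = 2347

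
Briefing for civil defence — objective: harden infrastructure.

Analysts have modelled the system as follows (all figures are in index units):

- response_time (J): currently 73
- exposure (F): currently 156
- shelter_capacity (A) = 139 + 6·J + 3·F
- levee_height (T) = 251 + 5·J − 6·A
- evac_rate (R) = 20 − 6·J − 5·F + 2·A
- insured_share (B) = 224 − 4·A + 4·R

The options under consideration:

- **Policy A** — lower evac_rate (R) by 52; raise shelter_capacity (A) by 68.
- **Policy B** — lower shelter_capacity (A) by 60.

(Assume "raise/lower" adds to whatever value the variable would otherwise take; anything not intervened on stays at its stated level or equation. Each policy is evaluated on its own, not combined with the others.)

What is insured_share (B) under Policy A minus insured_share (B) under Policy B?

304

Policy A (R − 52, A + 68):
  J = 73
  F = 156
  A = 139 + 6·73 + 3·156 (+68 from intervention) = 1113
  R = 20 − 6·73 − 5·156 + 2·1113 (−52 from intervention) = 976
  B = 224 − 4·1113 + 4·976 = -324
Policy B (A − 60):
  J = 73
  F = 156
  A = 139 + 6·73 + 3·156 (−60 from intervention) = 985
  R = 20 − 6·73 − 5·156 + 2·985 = 772
  B = 224 − 4·985 + 4·772 = -628
B: -324 − (-628) = 304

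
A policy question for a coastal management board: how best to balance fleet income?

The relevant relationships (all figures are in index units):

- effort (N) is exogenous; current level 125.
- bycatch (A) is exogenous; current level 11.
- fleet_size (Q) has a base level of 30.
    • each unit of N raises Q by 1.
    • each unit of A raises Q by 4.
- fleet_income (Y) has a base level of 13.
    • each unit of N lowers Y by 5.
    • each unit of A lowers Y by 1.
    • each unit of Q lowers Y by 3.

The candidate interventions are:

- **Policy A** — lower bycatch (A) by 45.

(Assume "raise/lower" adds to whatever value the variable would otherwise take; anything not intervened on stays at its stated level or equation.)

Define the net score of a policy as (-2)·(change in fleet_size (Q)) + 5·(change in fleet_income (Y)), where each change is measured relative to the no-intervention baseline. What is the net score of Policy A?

Baseline:
  N = 125
  A = 11
  Q = 30 + 125 + 4·11 = 199
  Y = 13 − 5·125 − 11 − 3·199 = -1220
Policy A (A − 45):
  N = 125
  A = 11 − 45 = -34
  Q = 30 + 125 + 4·(-34) = 19
  Y = 13 − 5·125 − (-34) − 3·19 = -635
ΔQ = 19 − 199 = -180; ΔY = -635 − (-1220) = 585
Score = (-2)·(-180) + 5·585 = 3285

3285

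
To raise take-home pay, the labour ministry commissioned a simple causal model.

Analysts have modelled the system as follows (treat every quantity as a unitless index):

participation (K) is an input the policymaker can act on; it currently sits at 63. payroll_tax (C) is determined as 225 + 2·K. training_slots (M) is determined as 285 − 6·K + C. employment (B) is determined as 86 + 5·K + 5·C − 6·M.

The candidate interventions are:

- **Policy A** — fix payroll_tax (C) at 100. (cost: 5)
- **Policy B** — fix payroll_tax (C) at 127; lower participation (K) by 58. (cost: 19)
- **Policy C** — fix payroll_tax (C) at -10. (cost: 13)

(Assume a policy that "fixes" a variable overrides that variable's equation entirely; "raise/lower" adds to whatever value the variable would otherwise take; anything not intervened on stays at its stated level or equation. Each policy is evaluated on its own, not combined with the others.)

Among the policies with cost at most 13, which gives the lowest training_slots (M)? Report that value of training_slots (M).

Policy A (C := 100):
  K = 63
  C = 100
  M = 285 − 6·63 + 100 = 7
Policy C (C := -10):
  K = 63
  C = -10
  M = 285 − 6·63 + (-10) = -103
Comparing — Policy A: M=7, Policy C: M=-103. Lowest is -103 (Policy C).

-103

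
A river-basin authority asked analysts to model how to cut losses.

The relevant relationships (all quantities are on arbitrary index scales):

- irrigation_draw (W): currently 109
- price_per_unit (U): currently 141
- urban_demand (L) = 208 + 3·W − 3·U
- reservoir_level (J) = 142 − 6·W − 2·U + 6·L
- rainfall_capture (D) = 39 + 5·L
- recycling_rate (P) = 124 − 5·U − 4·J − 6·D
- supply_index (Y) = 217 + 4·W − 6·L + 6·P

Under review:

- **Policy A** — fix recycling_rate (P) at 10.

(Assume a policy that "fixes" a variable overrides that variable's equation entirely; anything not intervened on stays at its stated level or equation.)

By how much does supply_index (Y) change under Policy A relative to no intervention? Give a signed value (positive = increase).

Baseline:
  W = 109
  U = 141
  L = 208 + 3·109 − 3·141 = 112
  J = 142 − 6·109 − 2·141 + 6·112 = -122
  D = 39 + 5·112 = 599
  P = 124 − 5·141 − 4·(-122) − 6·599 = -3687
  Y = 217 + 4·109 − 6·112 + 6·(-3687) = -22141
Policy A (P := 10):
  W = 109
  U = 141
  L = 208 + 3·109 − 3·141 = 112
  J = 142 − 6·109 − 2·141 + 6·112 = -122
  D = 39 + 5·112 = 599
  P = 10
  Y = 217 + 4·109 − 6·112 + 6·10 = 41
Change in Y: 41 − (-22141) = 22182

22182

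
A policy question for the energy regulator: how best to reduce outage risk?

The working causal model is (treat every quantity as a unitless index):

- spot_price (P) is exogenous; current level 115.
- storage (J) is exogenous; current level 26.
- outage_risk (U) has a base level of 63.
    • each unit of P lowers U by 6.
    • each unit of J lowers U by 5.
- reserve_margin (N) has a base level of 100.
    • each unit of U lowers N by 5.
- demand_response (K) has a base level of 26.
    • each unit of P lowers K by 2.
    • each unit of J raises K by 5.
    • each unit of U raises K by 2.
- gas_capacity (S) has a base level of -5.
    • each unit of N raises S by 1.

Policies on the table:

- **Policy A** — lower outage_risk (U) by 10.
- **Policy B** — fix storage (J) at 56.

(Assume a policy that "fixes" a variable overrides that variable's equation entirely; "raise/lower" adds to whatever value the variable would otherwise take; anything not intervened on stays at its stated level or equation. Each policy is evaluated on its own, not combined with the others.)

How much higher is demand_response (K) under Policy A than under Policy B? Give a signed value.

130

Policy A (U − 10):
  P = 115
  J = 26
  U = 63 − 6·115 − 5·26 (−10 from intervention) = -767
  K = 26 − 2·115 + 5·26 + 2·(-767) = -1608
Policy B (J := 56):
  P = 115
  J = 56
  U = 63 − 6·115 − 5·56 = -907
  K = 26 − 2·115 + 5·56 + 2·(-907) = -1738
K: -1608 − (-1738) = 130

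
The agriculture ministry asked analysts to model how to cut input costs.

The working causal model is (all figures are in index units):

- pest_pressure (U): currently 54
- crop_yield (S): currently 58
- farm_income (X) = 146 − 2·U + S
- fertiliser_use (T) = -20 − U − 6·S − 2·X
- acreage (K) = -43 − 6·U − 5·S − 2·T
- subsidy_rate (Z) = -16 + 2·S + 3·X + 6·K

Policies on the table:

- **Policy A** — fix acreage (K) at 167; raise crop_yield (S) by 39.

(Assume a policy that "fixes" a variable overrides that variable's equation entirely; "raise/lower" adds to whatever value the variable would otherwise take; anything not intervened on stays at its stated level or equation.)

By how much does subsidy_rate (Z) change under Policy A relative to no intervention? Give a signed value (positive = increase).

-2229

Baseline:
  U = 54
  S = 58
  X = 146 − 2·54 + 58 = 96
  T = -20 − 54 − 6·58 − 2·96 = -614
  K = -43 − 6·54 − 5·58 − 2·(-614) = 571
  Z = -16 + 2·58 + 3·96 + 6·571 = 3814
Policy A (K := 167, S + 39):
  U = 54
  S = 58 + 39 = 97
  X = 146 − 2·54 + 97 = 135
  T = -20 − 54 − 6·97 − 2·135 = -926
  K = 167
  Z = -16 + 2·97 + 3·135 + 6·167 = 1585
Change in Z: 1585 − 3814 = -2229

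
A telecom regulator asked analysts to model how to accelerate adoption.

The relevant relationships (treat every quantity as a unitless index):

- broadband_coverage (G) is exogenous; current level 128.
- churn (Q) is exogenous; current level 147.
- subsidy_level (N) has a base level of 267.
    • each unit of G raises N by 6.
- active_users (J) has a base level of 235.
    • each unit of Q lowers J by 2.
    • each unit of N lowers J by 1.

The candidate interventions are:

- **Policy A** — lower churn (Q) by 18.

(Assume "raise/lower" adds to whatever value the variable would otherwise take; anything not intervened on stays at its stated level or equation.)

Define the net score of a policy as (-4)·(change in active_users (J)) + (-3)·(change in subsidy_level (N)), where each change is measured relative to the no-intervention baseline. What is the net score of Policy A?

Baseline:
  G = 128
  Q = 147
  N = 267 + 6·128 = 1035
  J = 235 − 2·147 − 1035 = -1094
Policy A (Q − 18):
  G = 128
  Q = 147 − 18 = 129
  N = 267 + 6·128 = 1035
  J = 235 − 2·129 − 1035 = -1058
ΔJ = -1058 − (-1094) = 36; ΔN = 1035 − 1035 = 0
Score = (-4)·36 + (-3)·0 = -144

-144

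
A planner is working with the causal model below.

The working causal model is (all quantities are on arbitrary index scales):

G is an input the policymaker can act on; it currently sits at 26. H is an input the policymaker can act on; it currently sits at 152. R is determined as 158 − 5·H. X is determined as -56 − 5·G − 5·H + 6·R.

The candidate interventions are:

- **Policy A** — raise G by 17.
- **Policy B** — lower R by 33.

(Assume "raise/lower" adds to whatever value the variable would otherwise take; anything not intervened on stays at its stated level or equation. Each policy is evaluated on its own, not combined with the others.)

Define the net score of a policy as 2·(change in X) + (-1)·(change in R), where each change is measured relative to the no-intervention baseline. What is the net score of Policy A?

Baseline:
  G = 26
  H = 152
  R = 158 − 5·152 = -602
  X = -56 − 5·26 − 5·152 + 6·(-602) = -4558
Policy A (G + 17):
  G = 26 + 17 = 43
  H = 152
  R = 158 − 5·152 = -602
  X = -56 − 5·43 − 5·152 + 6·(-602) = -4643
ΔX = -4643 − (-4558) = -85; ΔR = -602 − (-602) = 0
Score = 2·(-85) + (-1)·0 = -170

-170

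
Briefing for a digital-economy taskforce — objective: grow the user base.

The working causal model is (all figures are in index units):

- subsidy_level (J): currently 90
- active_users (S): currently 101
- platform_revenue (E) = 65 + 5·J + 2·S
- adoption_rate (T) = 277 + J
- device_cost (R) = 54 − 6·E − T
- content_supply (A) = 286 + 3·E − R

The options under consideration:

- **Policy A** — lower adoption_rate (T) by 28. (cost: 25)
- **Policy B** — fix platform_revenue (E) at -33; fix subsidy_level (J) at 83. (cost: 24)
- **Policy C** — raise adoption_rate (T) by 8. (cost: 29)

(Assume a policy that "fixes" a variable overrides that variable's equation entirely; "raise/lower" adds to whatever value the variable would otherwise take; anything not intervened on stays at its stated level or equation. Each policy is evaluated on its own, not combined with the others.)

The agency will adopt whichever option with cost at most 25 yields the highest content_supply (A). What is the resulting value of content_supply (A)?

7024

Policy A (T − 28):
  J = 90
  S = 101
  E = 65 + 5·90 + 2·101 = 717
  T = 277 + 90 (−28 from intervention) = 339
  R = 54 − 6·717 − 339 = -4587
  A = 286 + 3·717 − (-4587) = 7024
Policy B (E := -33, J := 83):
  J = 83
  S = 101
  E = -33
  T = 277 + 83 = 360
  R = 54 − 6·(-33) − 360 = -108
  A = 286 + 3·(-33) − (-108) = 295
Comparing — Policy A: A=7024, Policy B: A=295. Highest is 7024 (Policy A).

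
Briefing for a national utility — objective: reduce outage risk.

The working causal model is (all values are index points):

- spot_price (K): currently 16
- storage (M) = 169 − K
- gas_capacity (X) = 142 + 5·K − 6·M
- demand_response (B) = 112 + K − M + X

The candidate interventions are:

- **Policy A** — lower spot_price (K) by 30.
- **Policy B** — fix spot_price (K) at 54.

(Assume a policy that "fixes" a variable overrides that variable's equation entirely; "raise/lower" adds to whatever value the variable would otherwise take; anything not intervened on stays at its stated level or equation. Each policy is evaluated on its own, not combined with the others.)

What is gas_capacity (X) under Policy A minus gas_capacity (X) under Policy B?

Policy A (K − 30):
  K = 16 − 30 = -14
  M = 169 − (-14) = 183
  X = 142 + 5·(-14) − 6·183 = -1026
Policy B (K := 54):
  K = 54
  M = 169 − 54 = 115
  X = 142 + 5·54 − 6·115 = -278
X: -1026 − (-278) = -748

-748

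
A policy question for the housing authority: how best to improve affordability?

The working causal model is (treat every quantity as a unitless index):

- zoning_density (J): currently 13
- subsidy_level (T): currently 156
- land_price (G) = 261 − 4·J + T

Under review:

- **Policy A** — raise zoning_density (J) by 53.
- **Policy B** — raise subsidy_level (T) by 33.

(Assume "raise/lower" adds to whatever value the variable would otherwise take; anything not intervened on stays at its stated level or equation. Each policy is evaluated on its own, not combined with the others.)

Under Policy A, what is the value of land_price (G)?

153

Policy A (J + 53):
  J = 13 + 53 = 66
  T = 156
  G = 261 − 4·66 + 156 = 153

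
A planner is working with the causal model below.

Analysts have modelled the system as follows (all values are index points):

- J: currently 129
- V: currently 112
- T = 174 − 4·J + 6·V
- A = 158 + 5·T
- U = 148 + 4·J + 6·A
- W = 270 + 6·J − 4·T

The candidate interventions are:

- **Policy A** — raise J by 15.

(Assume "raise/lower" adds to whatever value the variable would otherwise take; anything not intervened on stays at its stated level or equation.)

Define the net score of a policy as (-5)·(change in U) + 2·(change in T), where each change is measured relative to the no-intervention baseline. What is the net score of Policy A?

Baseline:
  J = 129
  V = 112
  T = 174 − 4·129 + 6·112 = 330
  A = 158 + 5·330 = 1808
  U = 148 + 4·129 + 6·1808 = 11512
Policy A (J + 15):
  J = 129 + 15 = 144
  V = 112
  T = 174 − 4·144 + 6·112 = 270
  A = 158 + 5·270 = 1508
  U = 148 + 4·144 + 6·1508 = 9772
ΔU = 9772 − 11512 = -1740; ΔT = 270 − 330 = -60
Score = (-5)·(-1740) + 2·(-60) = 8580

8580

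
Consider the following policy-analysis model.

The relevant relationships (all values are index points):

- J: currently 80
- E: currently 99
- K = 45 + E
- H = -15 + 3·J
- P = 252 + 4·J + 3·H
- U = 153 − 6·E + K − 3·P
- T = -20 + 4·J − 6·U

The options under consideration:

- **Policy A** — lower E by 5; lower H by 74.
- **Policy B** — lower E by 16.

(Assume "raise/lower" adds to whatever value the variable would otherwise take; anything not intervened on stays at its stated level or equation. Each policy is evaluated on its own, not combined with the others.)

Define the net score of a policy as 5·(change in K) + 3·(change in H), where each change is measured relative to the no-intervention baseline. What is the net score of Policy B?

-80

Baseline:
  J = 80
  E = 99
  K = 45 + 99 = 144
  H = -15 + 3·80 = 225
Policy B (E − 16):
  J = 80
  E = 99 − 16 = 83
  K = 45 + 83 = 128
  H = -15 + 3·80 = 225
ΔK = 128 − 144 = -16; ΔH = 225 − 225 = 0
Score = 5·(-16) + 3·0 = -80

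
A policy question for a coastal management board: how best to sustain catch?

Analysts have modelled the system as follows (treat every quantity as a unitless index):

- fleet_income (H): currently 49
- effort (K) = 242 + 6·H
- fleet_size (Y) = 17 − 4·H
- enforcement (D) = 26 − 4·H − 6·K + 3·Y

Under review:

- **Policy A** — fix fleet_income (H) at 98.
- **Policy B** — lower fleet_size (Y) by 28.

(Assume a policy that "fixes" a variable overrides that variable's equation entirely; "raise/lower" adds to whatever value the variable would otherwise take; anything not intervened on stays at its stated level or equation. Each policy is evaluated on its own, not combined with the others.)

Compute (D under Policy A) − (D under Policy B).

Policy A (H := 98):
  H = 98
  K = 242 + 6·98 = 830
  Y = 17 − 4·98 = -375
  D = 26 − 4·98 − 6·830 + 3·(-375) = -6471
Policy B (Y − 28):
  H = 49
  K = 242 + 6·49 = 536
  Y = 17 − 4·49 (−28 from intervention) = -207
  D = 26 − 4·49 − 6·536 + 3·(-207) = -4007
D: -6471 − (-4007) = -2464

-2464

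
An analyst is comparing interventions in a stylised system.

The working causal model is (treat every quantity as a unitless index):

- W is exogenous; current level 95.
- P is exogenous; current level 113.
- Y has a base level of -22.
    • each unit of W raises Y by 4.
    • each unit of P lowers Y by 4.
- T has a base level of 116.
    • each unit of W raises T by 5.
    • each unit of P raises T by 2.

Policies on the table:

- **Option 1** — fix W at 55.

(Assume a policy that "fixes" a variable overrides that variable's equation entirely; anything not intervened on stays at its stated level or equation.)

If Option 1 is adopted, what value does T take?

617

Option 1 (W := 55):
  W = 55
  P = 113
  T = 116 + 5·55 + 2·113 = 617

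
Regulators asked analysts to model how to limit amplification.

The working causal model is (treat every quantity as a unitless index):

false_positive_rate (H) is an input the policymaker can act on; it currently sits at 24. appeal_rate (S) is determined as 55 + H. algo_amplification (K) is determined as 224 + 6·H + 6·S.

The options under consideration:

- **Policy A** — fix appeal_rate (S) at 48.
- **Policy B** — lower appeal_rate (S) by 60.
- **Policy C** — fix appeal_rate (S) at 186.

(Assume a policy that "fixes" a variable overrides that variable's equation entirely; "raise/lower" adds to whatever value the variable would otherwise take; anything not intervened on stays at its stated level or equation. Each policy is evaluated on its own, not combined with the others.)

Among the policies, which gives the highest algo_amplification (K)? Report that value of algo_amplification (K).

1484

Policy A (S := 48):
  H = 24
  S = 48
  K = 224 + 6·24 + 6·48 = 656
Policy B (S − 60):
  H = 24
  S = 55 + 24 (−60 from intervention) = 19
  K = 224 + 6·24 + 6·19 = 482
Policy C (S := 186):
  H = 24
  S = 186
  K = 224 + 6·24 + 6·186 = 1484
Comparing — Policy A: K=656, Policy B: K=482, Policy C: K=1484. Highest is 1484 (Policy C).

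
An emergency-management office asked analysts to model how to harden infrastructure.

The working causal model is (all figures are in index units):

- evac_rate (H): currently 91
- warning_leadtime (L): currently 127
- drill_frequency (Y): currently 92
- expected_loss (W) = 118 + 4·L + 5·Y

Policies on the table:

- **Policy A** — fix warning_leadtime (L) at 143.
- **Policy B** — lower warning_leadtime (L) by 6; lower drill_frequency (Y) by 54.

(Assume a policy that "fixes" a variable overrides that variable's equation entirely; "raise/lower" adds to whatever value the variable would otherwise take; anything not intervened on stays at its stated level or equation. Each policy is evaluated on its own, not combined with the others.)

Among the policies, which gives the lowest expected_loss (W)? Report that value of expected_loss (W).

Policy A (L := 143):
  L = 143
  Y = 92
  W = 118 + 4·143 + 5·92 = 1150
Policy B (L − 6, Y − 54):
  L = 127 − 6 = 121
  Y = 92 − 54 = 38
  W = 118 + 4·121 + 5·38 = 792
Comparing — Policy A: W=1150, Policy B: W=792. Lowest is 792 (Policy B).

792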